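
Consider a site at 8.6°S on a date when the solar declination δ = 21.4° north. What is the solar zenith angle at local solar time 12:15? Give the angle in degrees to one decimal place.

Hour angle H = 15° × (12.25 − 12) = 3.75°.
cos θ_z = sin φ sin δ + cos φ cos δ cos H = (-0.1495)(0.3649) + (0.9888)(0.9311)(0.9979) = 0.8642.
θ_z = arccos(0.8642) = 30.21°.

30.2°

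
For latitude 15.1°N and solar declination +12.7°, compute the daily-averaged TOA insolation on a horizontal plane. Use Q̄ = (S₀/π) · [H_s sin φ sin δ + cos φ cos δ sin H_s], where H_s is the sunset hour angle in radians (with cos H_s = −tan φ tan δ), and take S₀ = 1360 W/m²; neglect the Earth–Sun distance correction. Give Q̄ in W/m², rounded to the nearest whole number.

447 W/m²

cos H_s = −tan(15.1°) · tan(12.7°) = -0.0608, so H_s = arccos(-0.0608) = 93.49°. In radians, H_s = 1.6317.
H_s sin φ sin δ = 1.6317 × 0.2605 × 0.2198 = 0.0934.
cos φ cos δ sin H_s = 0.9655 × 0.9755 × 0.9981 = 0.9401.
Q̄ = (1360/π) × (0.0934 + 0.9401) = 432.90 × 1.0335 = 447.40 W/m².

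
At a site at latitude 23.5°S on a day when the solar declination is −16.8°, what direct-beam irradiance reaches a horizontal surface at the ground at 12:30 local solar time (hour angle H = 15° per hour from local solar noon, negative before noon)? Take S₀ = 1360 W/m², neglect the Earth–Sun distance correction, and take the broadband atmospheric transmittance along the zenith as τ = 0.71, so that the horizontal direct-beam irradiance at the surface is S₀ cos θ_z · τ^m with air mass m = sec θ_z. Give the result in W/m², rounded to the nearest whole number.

947 W/m²

Hour angle H = 15° × (12.5 − 12) = 7.50°.
cos θ_z = sin(-23.5°) sin(-16.8°) + cos(-23.5°) cos(-16.8°) cos(7.50°) = 0.1153 + 0.8704 = 0.9857.
Air mass m = 1/cos θ_z = 1/0.9857 = 1.015; τ^m = 0.71^1.015 = 0.7064.
Surface direct beam = 1360 × 0.9857 × 0.7064 = 946.97 W/m².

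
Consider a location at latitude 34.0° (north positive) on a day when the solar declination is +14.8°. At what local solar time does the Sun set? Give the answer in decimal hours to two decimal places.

cos H_s = −tan(34.0°) · tan(14.8°) = -0.1782, so H_s = arccos(-0.1782) = 100.26°.
Sunset is at 12 + H_s/15 = 12 + 6.684 = 18.684 h local solar time.

18.68 h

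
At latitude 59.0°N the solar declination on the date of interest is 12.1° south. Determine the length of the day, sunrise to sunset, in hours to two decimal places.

9.21 hours

cos H_s = −tan(59.0°) · tan(-12.1°) = 0.3568, so H_s = arccos(0.3568) = 69.10°.
Day length = 2 H_s / 15° h⁻¹ = 138.20° / 15 = 9.213 h.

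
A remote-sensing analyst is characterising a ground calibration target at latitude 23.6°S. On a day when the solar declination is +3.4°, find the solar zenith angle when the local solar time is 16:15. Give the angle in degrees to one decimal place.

Hour angle H = 15° × (16.25 − 12) = 63.75°.
cos θ_z = sin φ sin δ + cos φ cos δ cos H = (-0.4003)(0.0593) + (0.9164)(0.9982)(0.4423) = 0.3809.
θ_z = arccos(0.3809) = 67.61°.

67.6°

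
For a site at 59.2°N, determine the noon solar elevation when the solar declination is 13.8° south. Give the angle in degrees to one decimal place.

At local solar noon the hour angle is zero, so the elevation is 90° − |φ − δ| = 90° − |59.2° − (-13.8°)| = 90° − 73.0° = 17.0°.

17.0°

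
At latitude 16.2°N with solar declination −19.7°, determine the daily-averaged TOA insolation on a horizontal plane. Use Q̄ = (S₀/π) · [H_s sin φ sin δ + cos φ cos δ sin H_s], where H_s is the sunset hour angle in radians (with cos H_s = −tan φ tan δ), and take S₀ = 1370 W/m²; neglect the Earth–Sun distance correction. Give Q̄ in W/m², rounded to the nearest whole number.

The sunset hour angle satisfies cos H_s = −tan φ tan δ = 0.1040, giving H_s = 84.03°. In radians, H_s = 1.4666.
H_s sin φ sin δ = 1.4666 × 0.2790 × -0.3371 = -0.1379.
cos φ cos δ sin H_s = 0.9603 × 0.9415 × 0.9946 = 0.8992.
Q̄ = (1370/π) × (-0.1379 + 0.8992) = 436.08 × 0.7613 = 331.99 W/m².

332 W/m²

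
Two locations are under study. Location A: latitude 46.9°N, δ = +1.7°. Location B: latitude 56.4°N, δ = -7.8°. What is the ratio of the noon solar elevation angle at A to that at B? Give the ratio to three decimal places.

1.736

A: 90° − |46.9 − (1.7)| = 44.80°.
B: 90° − |56.4 − (-7.8)| = 25.80°.
Ratio A/B = 44.8000 / 25.8000 = 1.7364.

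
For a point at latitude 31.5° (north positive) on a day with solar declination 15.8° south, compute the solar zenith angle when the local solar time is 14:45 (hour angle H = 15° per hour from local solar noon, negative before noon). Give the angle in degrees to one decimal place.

Hour angle H = 15° × (14.75 − 12) = 41.25°.
With φ = 31.5°, δ = -15.8°, H = 41.25°: sin φ sin δ = -0.1423, cos φ cos δ cos H = 0.6168, so cos θ_z = 0.4745.
θ_z = arccos(0.4745) = 61.67°.

61.7°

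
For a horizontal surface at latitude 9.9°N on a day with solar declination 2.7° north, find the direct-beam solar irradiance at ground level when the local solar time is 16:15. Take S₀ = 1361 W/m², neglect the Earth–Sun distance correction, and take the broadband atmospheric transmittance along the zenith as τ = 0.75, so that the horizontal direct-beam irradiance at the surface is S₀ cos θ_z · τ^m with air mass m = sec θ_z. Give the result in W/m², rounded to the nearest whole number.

Hour angle H = 15° × (16.25 − 12) = 63.75°.
cos θ_z = sin φ sin δ + cos φ cos δ cos H = (0.1719)(0.0471) + (0.9851)(0.9989)(0.4423) = 0.4433.
Air mass m = 1/cos θ_z = 1/0.4433 = 2.256; τ^m = 0.75^2.256 = 0.5226.
Surface direct beam = 1361 × 0.4433 × 0.5226 = 315.30 W/m².

315 W/m²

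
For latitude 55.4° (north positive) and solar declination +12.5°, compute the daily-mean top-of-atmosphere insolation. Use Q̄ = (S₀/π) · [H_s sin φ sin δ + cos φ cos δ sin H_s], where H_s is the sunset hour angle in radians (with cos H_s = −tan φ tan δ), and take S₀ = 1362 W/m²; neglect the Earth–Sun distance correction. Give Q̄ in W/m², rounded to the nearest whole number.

374 W/m²

The sunset hour angle satisfies cos H_s = −tan φ tan δ = -0.3214, giving H_s = 108.75°. In radians, H_s = 1.8980.
H_s sin φ sin δ = 1.8980 × 0.8231 × 0.2164 = 0.3381.
cos φ cos δ sin H_s = 0.5678 × 0.9763 × 0.9469 = 0.5249.
Q̄ = (1362/π) × (0.3381 + 0.5249) = 433.54 × 0.8630 = 374.15 W/m².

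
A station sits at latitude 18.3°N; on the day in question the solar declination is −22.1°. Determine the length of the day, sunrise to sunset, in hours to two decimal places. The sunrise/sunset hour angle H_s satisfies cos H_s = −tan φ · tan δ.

−tan φ tan δ = −(0.3307)(-0.4061) = 0.1343; H_s = arccos(0.1343) = 82.28°.
Day length = 2 H_s / 15° h⁻¹ = 164.56° / 15 = 10.971 h.

10.97 hours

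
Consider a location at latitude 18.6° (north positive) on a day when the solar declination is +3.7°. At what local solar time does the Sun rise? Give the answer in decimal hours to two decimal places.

−tan φ tan δ = −(0.3365)(0.0647) = -0.0218; H_s = arccos(-0.0218) = 91.25°.
Sunrise is at 12 − H_s/15 = 12 − 6.083 = 5.917 h local solar time.

5.92 h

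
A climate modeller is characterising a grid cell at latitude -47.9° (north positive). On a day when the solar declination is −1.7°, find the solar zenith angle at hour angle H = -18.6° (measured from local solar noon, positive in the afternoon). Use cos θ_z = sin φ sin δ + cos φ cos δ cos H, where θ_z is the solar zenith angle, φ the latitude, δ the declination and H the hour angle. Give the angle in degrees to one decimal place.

With φ = -47.9°, δ = -1.7°, H = -18.60°: sin φ sin δ = 0.0220, cos φ cos δ cos H = 0.6351, so cos θ_z = 0.6571.
θ_z = arccos(0.6571) = 48.92°.

48.9°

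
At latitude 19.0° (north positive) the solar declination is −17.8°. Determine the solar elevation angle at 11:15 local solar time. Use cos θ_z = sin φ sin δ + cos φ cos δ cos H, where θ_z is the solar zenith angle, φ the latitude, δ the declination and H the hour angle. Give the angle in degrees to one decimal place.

51.6°

Hour angle H = 15° × (11.25 − 12) = -11.25°.
cos θ_z = sin(19.0°) sin(-17.8°) + cos(19.0°) cos(-17.8°) cos(-11.25°) = -0.0995 + 0.8830 = 0.7835.
θ_z = arccos(0.7835) = 38.42°, so the elevation is 90° − 38.42° = 51.58°.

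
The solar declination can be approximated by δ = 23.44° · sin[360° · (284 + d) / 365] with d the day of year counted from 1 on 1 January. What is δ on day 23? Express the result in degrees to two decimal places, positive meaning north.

360 × (284 + 23) / 365 = 302.795°; sin(302.795°) = -0.8406.
δ = 23.44 × -0.8406 = -19.704° ≈ -19.70°.

-19.70°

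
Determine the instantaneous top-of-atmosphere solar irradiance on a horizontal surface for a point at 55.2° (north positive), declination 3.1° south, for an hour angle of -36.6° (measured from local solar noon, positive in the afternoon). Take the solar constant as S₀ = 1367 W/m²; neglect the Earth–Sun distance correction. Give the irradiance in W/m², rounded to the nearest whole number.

cos θ_z = sin(55.2°) sin(-3.1°) + cos(55.2°) cos(-3.1°) cos(-36.60°) = -0.0444 + 0.4575 = 0.4131.
Top-of-atmosphere irradiance = S₀ cos θ_z = 1367 × 0.4131 = 564.71 W/m².

565 W/m²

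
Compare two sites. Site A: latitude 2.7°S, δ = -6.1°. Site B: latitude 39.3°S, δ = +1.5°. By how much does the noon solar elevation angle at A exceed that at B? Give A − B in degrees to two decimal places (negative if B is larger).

A: 90° − |-2.7 − (-6.1)| = 86.60°.
B: 90° − |-39.3 − (1.5)| = 49.20°.
A − B = 86.60 − 49.20 = 37.40°.

+37.40°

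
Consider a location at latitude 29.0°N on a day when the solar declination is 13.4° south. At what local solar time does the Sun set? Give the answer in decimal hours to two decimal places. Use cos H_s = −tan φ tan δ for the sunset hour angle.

cos H_s = −tan(29.0°) · tan(-13.4°) = 0.1321, so H_s = arccos(0.1321) = 82.41°.
Sunset is at 12 + H_s/15 = 12 + 5.494 = 17.494 h local solar time.

17.49 h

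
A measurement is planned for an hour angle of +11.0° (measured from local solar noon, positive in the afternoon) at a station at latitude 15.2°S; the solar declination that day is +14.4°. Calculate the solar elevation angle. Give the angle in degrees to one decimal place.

58.5°

With φ = -15.2°, δ = 14.4°, H = 11.00°: sin φ sin δ = -0.0652, cos φ cos δ cos H = 0.9175, so cos θ_z = 0.8523.
θ_z = arccos(0.8523) = 31.54°, so the elevation is 90° − 31.54° = 58.46°.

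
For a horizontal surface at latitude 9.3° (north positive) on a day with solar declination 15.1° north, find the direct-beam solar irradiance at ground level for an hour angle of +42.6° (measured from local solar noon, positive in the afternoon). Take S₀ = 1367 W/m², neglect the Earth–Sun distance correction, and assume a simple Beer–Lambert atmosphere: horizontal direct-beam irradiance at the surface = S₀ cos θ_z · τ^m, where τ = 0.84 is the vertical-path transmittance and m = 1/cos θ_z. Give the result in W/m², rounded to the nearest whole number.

With φ = 9.3°, δ = 15.1°, H = 42.60°: sin φ sin δ = 0.0421, cos φ cos δ cos H = 0.7013, so cos θ_z = 0.7434.
Air mass m = 1/cos θ_z = 1/0.7434 = 1.345; τ^m = 0.84^1.345 = 0.7910.
Surface direct beam = 1367 × 0.7434 × 0.7910 = 803.84 W/m².

804 W/m²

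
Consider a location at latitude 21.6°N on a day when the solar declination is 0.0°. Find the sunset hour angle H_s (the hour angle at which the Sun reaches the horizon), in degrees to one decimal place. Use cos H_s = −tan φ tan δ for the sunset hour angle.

cos H_s = −tan(21.6°) · tan(0.0°) = 0.0000, so H_s = arccos(0.0000) = 90.00°.

90.0°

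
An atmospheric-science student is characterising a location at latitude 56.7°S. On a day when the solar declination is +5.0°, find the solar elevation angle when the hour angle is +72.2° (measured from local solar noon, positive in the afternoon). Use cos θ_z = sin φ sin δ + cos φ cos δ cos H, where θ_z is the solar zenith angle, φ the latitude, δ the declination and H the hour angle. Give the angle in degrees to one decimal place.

cos θ_z = sin(-56.7°) sin(5.0°) + cos(-56.7°) cos(5.0°) cos(72.20°) = -0.0728 + 0.1672 = 0.0944.
θ_z = arccos(0.0944) = 84.58°, so the elevation is 90° − 84.58° = 5.42°.

5.4°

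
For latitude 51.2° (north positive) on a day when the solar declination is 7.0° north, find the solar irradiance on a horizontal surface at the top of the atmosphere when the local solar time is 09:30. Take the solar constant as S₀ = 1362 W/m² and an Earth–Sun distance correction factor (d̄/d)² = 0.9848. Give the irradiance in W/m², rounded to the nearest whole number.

789 W/m²

Hour angle H = 15° × (9.5 − 12) = -37.50°.
cos θ_z = sin φ sin δ + cos φ cos δ cos H = (0.7793)(0.1219) + (0.6266)(0.9925)(0.7934) = 0.5884.
Top-of-atmosphere irradiance = S₀ (d̄/d)² cos θ_z = 1362 × 0.9848 × 0.5884 = 789.22 W/m².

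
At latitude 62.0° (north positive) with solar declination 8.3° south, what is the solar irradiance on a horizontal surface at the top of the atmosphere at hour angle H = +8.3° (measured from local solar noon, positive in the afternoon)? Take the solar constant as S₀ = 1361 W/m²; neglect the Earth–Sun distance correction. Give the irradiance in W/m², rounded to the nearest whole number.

452 W/m²

With φ = 62.0°, δ = -8.3°, H = 8.30°: sin φ sin δ = -0.1275, cos φ cos δ cos H = 0.4597, so cos θ_z = 0.3322.
Top-of-atmosphere irradiance = S₀ cos θ_z = 1361 × 0.3322 = 452.12 W/m².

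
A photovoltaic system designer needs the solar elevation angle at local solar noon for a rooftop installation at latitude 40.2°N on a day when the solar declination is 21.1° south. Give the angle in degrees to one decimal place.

At local solar noon the hour angle is zero, so the elevation is 90° − |φ − δ| = 90° − |40.2° − (-21.1°)| = 90° − 61.3° = 28.7°.

28.7°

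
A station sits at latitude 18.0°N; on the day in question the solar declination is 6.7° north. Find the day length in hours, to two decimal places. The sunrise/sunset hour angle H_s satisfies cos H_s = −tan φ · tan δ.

12.29 hours

cos H_s = −tan(18.0°) · tan(6.7°) = -0.0382, so H_s = arccos(-0.0382) = 92.19°.
Day length = 2 H_s / 15° h⁻¹ = 184.38° / 15 = 12.292 h.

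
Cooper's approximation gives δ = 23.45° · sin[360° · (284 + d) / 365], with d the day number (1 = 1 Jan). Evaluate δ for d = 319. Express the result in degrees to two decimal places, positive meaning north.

360 × (284 + 319) / 365 = 594.740°; sin(594.740°) = -0.8165.
δ = 23.45 × -0.8165 = -19.147° ≈ -19.15°.

-19.15°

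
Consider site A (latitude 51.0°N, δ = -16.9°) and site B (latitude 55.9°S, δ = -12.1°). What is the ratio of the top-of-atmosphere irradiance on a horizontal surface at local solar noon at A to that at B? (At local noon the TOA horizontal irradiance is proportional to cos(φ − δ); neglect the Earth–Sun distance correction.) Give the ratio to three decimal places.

0.521

A: cos θ_z = cos(51.0° − (-16.9°)) = 0.3762.
B: cos θ_z = cos(-55.9° − (-12.1°)) = 0.7218.
Ratio A/B = 0.3762 / 0.7218 = 0.5212.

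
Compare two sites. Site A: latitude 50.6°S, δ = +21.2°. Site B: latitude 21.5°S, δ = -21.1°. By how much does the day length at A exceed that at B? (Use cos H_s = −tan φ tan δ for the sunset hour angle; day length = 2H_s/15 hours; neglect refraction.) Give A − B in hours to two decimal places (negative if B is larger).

-4.92 h

A: H_s = arccos(−tan -50.6° · tan 21.2°) = 61.82°, so 2H_s/15 = 8.2427 h.
B: H_s = arccos(−tan -21.5° · tan -21.1°) = 98.74°, so 2H_s/15 = 13.1653 h.
A − B = 8.2427 − 13.1653 = -4.9226 h.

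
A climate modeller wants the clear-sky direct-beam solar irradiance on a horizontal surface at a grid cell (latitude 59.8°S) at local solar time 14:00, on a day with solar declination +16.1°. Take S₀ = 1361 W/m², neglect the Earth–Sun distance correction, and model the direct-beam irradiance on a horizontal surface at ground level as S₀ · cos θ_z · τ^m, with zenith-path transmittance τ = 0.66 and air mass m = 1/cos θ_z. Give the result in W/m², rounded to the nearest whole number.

Hour angle H = 15° × (14 − 12) = 30.00°.
cos θ_z = sin(-59.8°) sin(16.1°) + cos(-59.8°) cos(16.1°) cos(30.00°) = -0.2397 + 0.4185 = 0.1788.
Air mass m = 1/cos θ_z = 1/0.1788 = 5.593; τ^m = 0.66^5.593 = 0.0979.
Surface direct beam = 1361 × 0.1788 × 0.0979 = 23.82 W/m².

24 W/m²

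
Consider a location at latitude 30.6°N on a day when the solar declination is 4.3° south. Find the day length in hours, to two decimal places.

11.66 hours

cos H_s = −tan(30.6°) · tan(-4.3°) = 0.0445, so H_s = arccos(0.0445) = 87.45°.
Day length = 2 H_s / 15° h⁻¹ = 174.90° / 15 = 11.660 h.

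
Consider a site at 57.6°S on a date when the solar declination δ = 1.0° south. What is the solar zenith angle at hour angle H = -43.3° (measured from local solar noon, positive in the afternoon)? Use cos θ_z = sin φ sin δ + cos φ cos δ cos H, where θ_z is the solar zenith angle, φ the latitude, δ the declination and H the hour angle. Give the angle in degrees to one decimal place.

cos θ_z = sin(-57.6°) sin(-1.0°) + cos(-57.6°) cos(-1.0°) cos(-43.30°) = 0.0147 + 0.3899 = 0.4046.
θ_z = arccos(0.4046) = 66.13°.

66.1°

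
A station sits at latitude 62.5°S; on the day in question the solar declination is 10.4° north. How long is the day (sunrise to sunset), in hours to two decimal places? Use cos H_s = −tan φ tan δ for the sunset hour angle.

cos H_s = −tan(-62.5°) · tan(10.4°) = 0.3526, so H_s = arccos(0.3526) = 69.35°.
Day length = 2 H_s / 15° h⁻¹ = 138.70° / 15 = 9.247 h.

9.25 hours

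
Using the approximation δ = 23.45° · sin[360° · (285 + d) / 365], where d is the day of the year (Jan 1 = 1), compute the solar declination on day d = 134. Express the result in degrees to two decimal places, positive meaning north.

360 × (285 + 134) / 365 = 413.260°; sin(413.260°) = 0.8014.
δ = 23.45 × 0.8014 = 18.793° ≈ +18.79°.

+18.79°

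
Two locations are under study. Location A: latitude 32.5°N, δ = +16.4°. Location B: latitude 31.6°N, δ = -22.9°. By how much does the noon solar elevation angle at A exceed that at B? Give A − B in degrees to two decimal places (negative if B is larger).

A: 90° − |32.5 − (16.4)| = 73.90°.
B: 90° − |31.6 − (-22.9)| = 35.50°.
A − B = 73.90 − 35.50 = 38.40°.

+38.40°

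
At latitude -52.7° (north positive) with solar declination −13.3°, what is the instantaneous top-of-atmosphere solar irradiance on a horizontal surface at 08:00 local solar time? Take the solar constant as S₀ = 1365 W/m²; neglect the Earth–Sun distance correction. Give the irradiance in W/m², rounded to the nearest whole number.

Hour angle H = 15° × (8 − 12) = -60.00°.
cos θ_z = sin φ sin δ + cos φ cos δ cos H = (-0.7955)(-0.2300) + (0.6060)(0.9732)(0.5000) = 0.4778.
Top-of-atmosphere irradiance = S₀ cos θ_z = 1365 × 0.4778 = 652.20 W/m².

652 W/m²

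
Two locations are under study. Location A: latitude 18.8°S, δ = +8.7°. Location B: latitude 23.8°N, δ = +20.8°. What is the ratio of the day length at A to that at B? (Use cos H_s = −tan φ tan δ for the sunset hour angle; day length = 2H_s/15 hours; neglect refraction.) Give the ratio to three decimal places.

0.873

A: H_s = arccos(−tan -18.8° · tan 8.7°) = 87.01°, so 2H_s/15 = 11.6013 h.
B: H_s = arccos(−tan 23.8° · tan 20.8°) = 99.64°, so 2H_s/15 = 13.2853 h.
Ratio A/B = 11.6013 / 13.2853 = 0.8732.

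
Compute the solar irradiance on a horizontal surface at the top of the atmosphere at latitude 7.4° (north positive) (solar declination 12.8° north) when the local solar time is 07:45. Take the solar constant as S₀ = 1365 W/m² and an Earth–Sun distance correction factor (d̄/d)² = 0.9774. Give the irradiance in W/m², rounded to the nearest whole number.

Hour angle H = 15° × (7.75 − 12) = -63.75°.
cos θ_z = sin φ sin δ + cos φ cos δ cos H = (0.1288)(0.2215) + (0.9917)(0.9751)(0.4423) = 0.4562.
Top-of-atmosphere irradiance = S₀ (d̄/d)² cos θ_z = 1365 × 0.9774 × 0.4562 = 608.64 W/m².

609 W/m²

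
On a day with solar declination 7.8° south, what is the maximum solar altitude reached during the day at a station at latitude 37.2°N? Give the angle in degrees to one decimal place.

45.0°

At local solar noon the hour angle is zero, so the elevation is 90° − |φ − δ| = 90° − |37.2° − (-7.8°)| = 90° − 45.0° = 45.0°.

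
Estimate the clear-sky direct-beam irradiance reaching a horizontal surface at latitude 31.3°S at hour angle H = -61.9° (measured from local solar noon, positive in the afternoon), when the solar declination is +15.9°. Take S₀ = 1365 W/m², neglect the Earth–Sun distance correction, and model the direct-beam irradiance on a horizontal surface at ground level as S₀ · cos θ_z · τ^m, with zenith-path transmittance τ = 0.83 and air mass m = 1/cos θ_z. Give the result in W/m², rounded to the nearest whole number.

cos θ_z = sin(-31.3°) sin(15.9°) + cos(-31.3°) cos(15.9°) cos(-61.90°) = -0.1423 + 0.3871 = 0.2448.
Air mass m = 1/cos θ_z = 1/0.2448 = 4.085; τ^m = 0.83^4.085 = 0.4671.
Surface direct beam = 1365 × 0.2448 × 0.4671 = 156.08 W/m².

156 W/m²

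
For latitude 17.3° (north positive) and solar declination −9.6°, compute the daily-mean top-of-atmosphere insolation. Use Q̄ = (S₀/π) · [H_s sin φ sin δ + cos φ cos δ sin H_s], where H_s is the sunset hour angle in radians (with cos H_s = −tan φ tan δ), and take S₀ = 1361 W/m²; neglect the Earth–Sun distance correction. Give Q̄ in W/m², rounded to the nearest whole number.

The sunset hour angle satisfies cos H_s = −tan φ tan δ = 0.0527, giving H_s = 86.98°. In radians, H_s = 1.5181.
H_s sin φ sin δ = 1.5181 × 0.2974 × -0.1668 = -0.0753.
cos φ cos δ sin H_s = 0.9548 × 0.9860 × 0.9986 = 0.9401.
Q̄ = (1361/π) × (-0.0753 + 0.9401) = 433.22 × 0.8648 = 374.65 W/m².

375 W/m²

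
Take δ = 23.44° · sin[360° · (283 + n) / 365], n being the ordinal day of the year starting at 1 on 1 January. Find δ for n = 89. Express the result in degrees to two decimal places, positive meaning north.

+2.82°

360 × (283 + 89) / 365 = 366.904°; sin(366.904°) = 0.1202.
δ = 23.44 × 0.1202 = 2.817° ≈ +2.82°.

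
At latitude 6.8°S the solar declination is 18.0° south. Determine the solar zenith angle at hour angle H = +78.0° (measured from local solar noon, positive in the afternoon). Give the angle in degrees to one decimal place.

cos θ_z = sin(-6.8°) sin(-18.0°) + cos(-6.8°) cos(-18.0°) cos(78.00°) = 0.0366 + 0.1963 = 0.2329.
θ_z = arccos(0.2329) = 76.53°.

76.5°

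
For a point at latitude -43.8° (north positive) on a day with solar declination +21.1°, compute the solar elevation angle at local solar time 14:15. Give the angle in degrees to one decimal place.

18.1°

Hour angle H = 15° × (14.25 − 12) = 33.75°.
With φ = -43.8°, δ = 21.1°, H = 33.75°: sin φ sin δ = -0.2492, cos φ cos δ cos H = 0.5599, so cos θ_z = 0.3107.
θ_z = arccos(0.3107) = 71.90°, so the elevation is 90° − 71.90° = 18.10°.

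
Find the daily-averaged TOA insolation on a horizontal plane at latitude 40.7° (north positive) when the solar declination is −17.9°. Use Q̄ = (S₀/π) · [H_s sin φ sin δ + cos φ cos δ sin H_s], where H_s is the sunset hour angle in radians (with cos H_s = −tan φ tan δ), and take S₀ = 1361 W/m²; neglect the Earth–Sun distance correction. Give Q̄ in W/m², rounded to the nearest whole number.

188 W/m²

The sunset hour angle satisfies cos H_s = −tan φ tan δ = 0.2778, giving H_s = 73.87°. In radians, H_s = 1.2893.
H_s sin φ sin δ = 1.2893 × 0.6521 × -0.3074 = -0.2584.
cos φ cos δ sin H_s = 0.7581 × 0.9516 × 0.9606 = 0.6930.
Q̄ = (1361/π) × (-0.2584 + 0.6930) = 433.22 × 0.4346 = 188.28 W/m².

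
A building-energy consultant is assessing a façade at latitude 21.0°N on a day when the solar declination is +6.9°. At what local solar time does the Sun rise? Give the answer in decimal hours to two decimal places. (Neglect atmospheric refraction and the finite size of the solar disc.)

cos H_s = −tan(21.0°) · tan(6.9°) = -0.0465, so H_s = arccos(-0.0465) = 92.67°.
Sunrise is at 12 − H_s/15 = 12 − 6.178 = 5.822 h local solar time.

5.82 h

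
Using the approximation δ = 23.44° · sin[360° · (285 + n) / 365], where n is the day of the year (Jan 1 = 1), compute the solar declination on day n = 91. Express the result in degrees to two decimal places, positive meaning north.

360 × (285 + 91) / 365 = 370.849°; sin(370.849°) = 0.1882.
δ = 23.44 × 0.1882 = 4.411° ≈ +4.41°.

+4.41°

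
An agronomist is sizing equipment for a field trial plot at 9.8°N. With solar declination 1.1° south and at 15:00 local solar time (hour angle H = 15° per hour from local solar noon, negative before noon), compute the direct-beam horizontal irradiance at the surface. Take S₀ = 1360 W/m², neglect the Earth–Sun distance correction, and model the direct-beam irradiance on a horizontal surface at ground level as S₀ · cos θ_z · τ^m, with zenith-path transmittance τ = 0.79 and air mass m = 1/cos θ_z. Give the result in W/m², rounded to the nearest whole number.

Hour angle H = 15° × (15 − 12) = 45.00°.
cos θ_z = sin(9.8°) sin(-1.1°) + cos(9.8°) cos(-1.1°) cos(45.00°) = -0.0033 + 0.6967 = 0.6934.
Air mass m = 1/cos θ_z = 1/0.6934 = 1.442; τ^m = 0.79^1.442 = 0.7118.
Surface direct beam = 1360 × 0.6934 × 0.7118 = 671.24 W/m².

671 W/m²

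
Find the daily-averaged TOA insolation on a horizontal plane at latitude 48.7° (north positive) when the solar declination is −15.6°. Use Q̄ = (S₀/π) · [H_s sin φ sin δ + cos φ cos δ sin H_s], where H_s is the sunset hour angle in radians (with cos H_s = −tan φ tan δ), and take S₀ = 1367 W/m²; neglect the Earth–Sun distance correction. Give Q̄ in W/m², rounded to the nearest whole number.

153 W/m²

The sunset hour angle satisfies cos H_s = −tan φ tan δ = 0.3178, giving H_s = 71.47°. In radians, H_s = 1.2474.
H_s sin φ sin δ = 1.2474 × 0.7513 × -0.2689 = -0.2520.
cos φ cos δ sin H_s = 0.6600 × 0.9632 × 0.9482 = 0.6028.
Q̄ = (1367/π) × (-0.2520 + 0.6028) = 435.13 × 0.3508 = 152.64 W/m².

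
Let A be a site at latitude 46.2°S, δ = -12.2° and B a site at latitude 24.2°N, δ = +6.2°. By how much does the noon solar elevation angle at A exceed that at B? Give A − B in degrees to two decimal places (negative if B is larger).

-16.00°

A: 90° − |-46.2 − (-12.2)| = 56.00°.
B: 90° − |24.2 − (6.2)| = 72.00°.
A − B = 56.00 − 72.00 = -16.00°.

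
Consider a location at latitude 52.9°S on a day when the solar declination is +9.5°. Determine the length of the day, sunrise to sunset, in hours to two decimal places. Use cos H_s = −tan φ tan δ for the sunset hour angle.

−tan φ tan δ = −(-1.3222)(0.1673) = 0.2212; H_s = arccos(0.2212) = 77.22°.
Day length = 2 H_s / 15° h⁻¹ = 154.44° / 15 = 10.296 h.

10.30 hours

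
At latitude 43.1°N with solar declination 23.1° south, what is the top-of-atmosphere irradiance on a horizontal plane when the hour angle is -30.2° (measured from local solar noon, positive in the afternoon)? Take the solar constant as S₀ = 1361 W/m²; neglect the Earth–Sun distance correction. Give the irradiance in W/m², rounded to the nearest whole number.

425 W/m²

cos θ_z = sin(43.1°) sin(-23.1°) + cos(43.1°) cos(-23.1°) cos(-30.20°) = -0.2681 + 0.5805 = 0.3124.
Top-of-atmosphere irradiance = S₀ cos θ_z = 1361 × 0.3124 = 425.18 W/m².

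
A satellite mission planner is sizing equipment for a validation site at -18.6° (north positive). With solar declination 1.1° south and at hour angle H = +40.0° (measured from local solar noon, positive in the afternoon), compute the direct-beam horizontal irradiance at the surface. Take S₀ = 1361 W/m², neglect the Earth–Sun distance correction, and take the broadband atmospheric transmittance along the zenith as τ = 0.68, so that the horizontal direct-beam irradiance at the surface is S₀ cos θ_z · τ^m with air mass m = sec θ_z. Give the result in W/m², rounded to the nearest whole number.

cos θ_z = sin(-18.6°) sin(-1.1°) + cos(-18.6°) cos(-1.1°) cos(40.00°) = 0.0061 + 0.7259 = 0.7320.
Air mass m = 1/cos θ_z = 1/0.7320 = 1.366; τ^m = 0.68^1.366 = 0.5905.
Surface direct beam = 1361 × 0.7320 × 0.5905 = 588.29 W/m².

588 W/m²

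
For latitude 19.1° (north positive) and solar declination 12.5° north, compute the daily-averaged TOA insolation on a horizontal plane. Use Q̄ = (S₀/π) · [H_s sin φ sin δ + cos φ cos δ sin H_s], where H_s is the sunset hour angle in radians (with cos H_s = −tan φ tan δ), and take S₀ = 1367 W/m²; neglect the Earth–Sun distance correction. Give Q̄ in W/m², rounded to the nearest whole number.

cos H_s = −tan(19.1°) · tan(12.5°) = -0.0768, so H_s = arccos(-0.0768) = 94.40°. In radians, H_s = 1.6476.
H_s sin φ sin δ = 1.6476 × 0.3272 × 0.2164 = 0.1167.
cos φ cos δ sin H_s = 0.9449 × 0.9763 × 0.9971 = 0.9198.
Q̄ = (1367/π) × (0.1167 + 0.9198) = 435.13 × 1.0365 = 451.01 W/m².

451 W/m²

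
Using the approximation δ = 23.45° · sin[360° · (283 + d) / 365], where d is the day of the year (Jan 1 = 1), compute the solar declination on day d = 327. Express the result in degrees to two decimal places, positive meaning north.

360 × (283 + 327) / 365 = 601.644°; sin(601.644°) = -0.8800.
δ = 23.45 × -0.8800 = -20.636° ≈ -20.64°.

-20.64°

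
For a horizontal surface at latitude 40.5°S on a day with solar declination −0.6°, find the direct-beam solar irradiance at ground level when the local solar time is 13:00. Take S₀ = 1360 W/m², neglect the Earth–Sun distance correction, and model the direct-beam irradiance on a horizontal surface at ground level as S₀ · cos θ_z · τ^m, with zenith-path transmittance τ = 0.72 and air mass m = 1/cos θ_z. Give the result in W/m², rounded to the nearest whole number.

Hour angle H = 15° × (13 − 12) = 15.00°.
cos θ_z = sin(-40.5°) sin(-0.6°) + cos(-40.5°) cos(-0.6°) cos(15.00°) = 0.0068 + 0.7345 = 0.7413.
Air mass m = 1/cos θ_z = 1/0.7413 = 1.349; τ^m = 0.72^1.349 = 0.6420.
Surface direct beam = 1360 × 0.7413 × 0.6420 = 647.24 W/m².

647 W/m²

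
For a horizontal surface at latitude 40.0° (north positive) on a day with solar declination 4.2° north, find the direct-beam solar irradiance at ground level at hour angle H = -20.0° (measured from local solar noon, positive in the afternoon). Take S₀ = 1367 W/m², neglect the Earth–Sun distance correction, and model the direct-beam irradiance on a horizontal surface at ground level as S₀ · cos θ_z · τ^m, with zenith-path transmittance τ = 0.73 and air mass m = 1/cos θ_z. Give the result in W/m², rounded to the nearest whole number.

693 W/m²

cos θ_z = sin φ sin δ + cos φ cos δ cos H = (0.6428)(0.0732) + (0.7660)(0.9973)(0.9397) = 0.7649.
Air mass m = 1/cos θ_z = 1/0.7649 = 1.307; τ^m = 0.73^1.307 = 0.6628.
Surface direct beam = 1367 × 0.7649 × 0.6628 = 693.04 W/m².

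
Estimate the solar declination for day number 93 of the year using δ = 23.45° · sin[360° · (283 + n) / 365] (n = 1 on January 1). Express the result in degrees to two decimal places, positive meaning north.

+4.41°

360 × (283 + 93) / 365 = 370.849°; sin(370.849°) = 0.1882.
δ = 23.45 × 0.1882 = 4.413° ≈ +4.41°.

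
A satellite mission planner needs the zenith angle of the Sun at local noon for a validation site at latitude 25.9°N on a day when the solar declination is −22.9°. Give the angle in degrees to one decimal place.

At local solar noon the hour angle is zero, so the zenith angle is |φ − δ| = |25.9° − (-22.9°)| = 48.8°.

48.8°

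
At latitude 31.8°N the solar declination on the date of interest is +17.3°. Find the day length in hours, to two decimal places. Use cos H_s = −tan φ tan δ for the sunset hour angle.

−tan φ tan δ = −(0.6200)(0.3115) = -0.1931; H_s = arccos(-0.1931) = 101.13°.
Day length = 2 H_s / 15° h⁻¹ = 202.26° / 15 = 13.484 h.

13.48 hours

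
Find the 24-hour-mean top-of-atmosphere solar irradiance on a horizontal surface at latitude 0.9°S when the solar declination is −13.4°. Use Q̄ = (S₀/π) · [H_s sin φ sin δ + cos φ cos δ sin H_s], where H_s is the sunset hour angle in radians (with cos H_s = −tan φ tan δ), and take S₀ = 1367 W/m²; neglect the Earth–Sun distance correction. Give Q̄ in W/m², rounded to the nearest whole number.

426 W/m²

cos H_s = −tan(-0.9°) · tan(-13.4°) = -0.0037, so H_s = arccos(-0.0037) = 90.21°. In radians, H_s = 1.5745.
H_s sin φ sin δ = 1.5745 × -0.0157 × -0.2317 = 0.0057.
cos φ cos δ sin H_s = 0.9999 × 0.9728 × 1.0000 = 0.9727.
Q̄ = (1367/π) × (0.0057 + 0.9727) = 435.13 × 0.9784 = 425.73 W/m².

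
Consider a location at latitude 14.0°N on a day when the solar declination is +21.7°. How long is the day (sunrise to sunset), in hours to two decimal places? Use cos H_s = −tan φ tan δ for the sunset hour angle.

cos H_s = −tan(14.0°) · tan(21.7°) = -0.0992, so H_s = arccos(-0.0992) = 95.69°.
Day length = 2 H_s / 15° h⁻¹ = 191.38° / 15 = 12.759 h.

12.76 hours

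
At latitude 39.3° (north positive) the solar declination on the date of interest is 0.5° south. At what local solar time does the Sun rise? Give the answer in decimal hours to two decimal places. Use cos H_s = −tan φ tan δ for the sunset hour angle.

6.03 h

−tan φ tan δ = −(0.8185)(-0.0087) = 0.0071; H_s = arccos(0.0071) = 89.59°.
Sunrise is at 12 − H_s/15 = 12 − 5.973 = 6.027 h local solar time.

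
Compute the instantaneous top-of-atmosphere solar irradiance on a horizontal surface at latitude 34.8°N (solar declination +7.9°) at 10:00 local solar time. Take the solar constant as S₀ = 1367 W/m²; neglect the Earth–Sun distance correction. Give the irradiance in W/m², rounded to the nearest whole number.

1070 W/m²

Hour angle H = 15° × (10 − 12) = -30.00°.
cos θ_z = sin(34.8°) sin(7.9°) + cos(34.8°) cos(7.9°) cos(-30.00°) = 0.0784 + 0.7044 = 0.7828.
Top-of-atmosphere irradiance = S₀ cos θ_z = 1367 × 0.7828 = 1070.09 W/m².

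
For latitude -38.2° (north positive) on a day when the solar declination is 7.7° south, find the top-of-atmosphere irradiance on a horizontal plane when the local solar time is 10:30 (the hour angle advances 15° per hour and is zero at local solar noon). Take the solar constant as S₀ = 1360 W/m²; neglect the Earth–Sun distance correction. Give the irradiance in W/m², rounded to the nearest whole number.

1091 W/m²

Hour angle H = 15° × (10.5 − 12) = -22.50°.
cos θ_z = sin(-38.2°) sin(-7.7°) + cos(-38.2°) cos(-7.7°) cos(-22.50°) = 0.0829 + 0.7195 = 0.8024.
Top-of-atmosphere irradiance = S₀ cos θ_z = 1360 × 0.8024 = 1091.26 W/m².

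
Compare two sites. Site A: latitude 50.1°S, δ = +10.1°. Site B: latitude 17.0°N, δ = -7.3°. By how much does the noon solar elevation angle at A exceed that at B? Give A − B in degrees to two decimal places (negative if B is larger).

A: 90° − |-50.1 − (10.1)| = 29.80°.
B: 90° − |17.0 − (-7.3)| = 65.70°.
A − B = 29.80 − 65.70 = -35.90°.

-35.90°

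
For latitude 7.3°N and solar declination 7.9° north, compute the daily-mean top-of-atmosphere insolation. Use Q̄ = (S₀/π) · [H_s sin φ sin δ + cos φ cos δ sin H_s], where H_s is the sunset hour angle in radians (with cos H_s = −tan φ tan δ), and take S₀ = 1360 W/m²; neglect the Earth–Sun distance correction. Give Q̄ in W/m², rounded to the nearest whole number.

−tan φ tan δ = −(0.1281)(0.1388) = -0.0178; H_s = arccos(-0.0178) = 91.02°. In radians, H_s = 1.5886.
H_s sin φ sin δ = 1.5886 × 0.1271 × 0.1374 = 0.0277.
cos φ cos δ sin H_s = 0.9919 × 0.9905 × 0.9998 = 0.9823.
Q̄ = (1360/π) × (0.0277 + 0.9823) = 432.90 × 1.0100 = 437.23 W/m².

437 W/m²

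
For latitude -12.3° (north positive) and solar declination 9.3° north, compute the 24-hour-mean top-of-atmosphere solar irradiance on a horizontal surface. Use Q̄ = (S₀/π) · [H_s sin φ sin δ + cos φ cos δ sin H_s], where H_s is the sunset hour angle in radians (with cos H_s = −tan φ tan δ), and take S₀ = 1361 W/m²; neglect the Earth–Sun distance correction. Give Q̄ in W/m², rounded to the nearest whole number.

395 W/m²

cos H_s = −tan(-12.3°) · tan(9.3°) = 0.0357, so H_s = arccos(0.0357) = 87.95°. In radians, H_s = 1.5350.
H_s sin φ sin δ = 1.5350 × -0.2130 × 0.1616 = -0.0528.
cos φ cos δ sin H_s = 0.9770 × 0.9869 × 0.9994 = 0.9636.
Q̄ = (1361/π) × (-0.0528 + 0.9636) = 433.22 × 0.9108 = 394.58 W/m².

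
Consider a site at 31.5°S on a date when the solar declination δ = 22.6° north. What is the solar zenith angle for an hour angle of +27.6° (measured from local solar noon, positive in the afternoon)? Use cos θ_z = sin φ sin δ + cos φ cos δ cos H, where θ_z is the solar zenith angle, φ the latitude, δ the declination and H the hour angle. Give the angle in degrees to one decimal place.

60.2°

cos θ_z = sin(-31.5°) sin(22.6°) + cos(-31.5°) cos(22.6°) cos(27.60°) = -0.2008 + 0.6976 = 0.4968.
θ_z = arccos(0.4968) = 60.21°.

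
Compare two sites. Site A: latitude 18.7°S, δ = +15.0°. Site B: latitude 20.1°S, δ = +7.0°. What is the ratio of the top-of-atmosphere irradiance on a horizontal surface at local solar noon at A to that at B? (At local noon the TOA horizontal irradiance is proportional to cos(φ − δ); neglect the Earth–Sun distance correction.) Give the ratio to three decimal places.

0.935

A: cos θ_z = cos(-18.7° − (15.0°)) = 0.8320.
B: cos θ_z = cos(-20.1° − (7.0°)) = 0.8902.
Ratio A/B = 0.8320 / 0.8902 = 0.9346.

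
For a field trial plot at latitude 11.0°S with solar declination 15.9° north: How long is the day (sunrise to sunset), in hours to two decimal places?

The sunset hour angle satisfies cos H_s = −tan φ tan δ = 0.0554, giving H_s = 86.82°.
Day length = 2 H_s / 15° h⁻¹ = 173.64° / 15 = 11.576 h.

11.58 hours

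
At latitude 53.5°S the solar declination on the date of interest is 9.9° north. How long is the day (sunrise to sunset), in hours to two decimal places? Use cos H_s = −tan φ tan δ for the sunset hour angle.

10.18 hours

The sunset hour angle satisfies cos H_s = −tan φ tan δ = 0.2359, giving H_s = 76.36°.
Day length = 2 H_s / 15° h⁻¹ = 152.72° / 15 = 10.181 h.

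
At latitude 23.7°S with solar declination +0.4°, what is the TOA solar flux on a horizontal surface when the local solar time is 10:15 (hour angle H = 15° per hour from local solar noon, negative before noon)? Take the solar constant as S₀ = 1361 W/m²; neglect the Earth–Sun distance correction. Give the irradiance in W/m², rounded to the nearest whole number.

1114 W/m²

Hour angle H = 15° × (10.25 − 12) = -26.25°.
With φ = -23.7°, δ = 0.4°, H = -26.25°: sin φ sin δ = -0.0028, cos φ cos δ cos H = 0.8212, so cos θ_z = 0.8184.
Top-of-atmosphere irradiance = S₀ cos θ_z = 1361 × 0.8184 = 1113.84 W/m².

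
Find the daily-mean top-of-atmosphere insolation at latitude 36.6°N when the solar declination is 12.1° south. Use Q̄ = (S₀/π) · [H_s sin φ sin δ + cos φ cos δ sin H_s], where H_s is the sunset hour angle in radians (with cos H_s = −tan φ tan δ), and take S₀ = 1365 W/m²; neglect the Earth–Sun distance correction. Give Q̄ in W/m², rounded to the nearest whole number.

The sunset hour angle satisfies cos H_s = −tan φ tan δ = 0.1592, giving H_s = 80.84°. In radians, H_s = 1.4109.
H_s sin φ sin δ = 1.4109 × 0.5962 × -0.2096 = -0.1763.
cos φ cos δ sin H_s = 0.8028 × 0.9778 × 0.9872 = 0.7749.
Q̄ = (1365/π) × (-0.1763 + 0.7749) = 434.49 × 0.5986 = 260.09 W/m².

260 W/m²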